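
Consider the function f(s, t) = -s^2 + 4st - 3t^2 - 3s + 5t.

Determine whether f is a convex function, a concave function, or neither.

neither

f is quadratic, so its Hessian is the constant matrix H = [[-2, 4], [4, -6]].
det(H) = -4, tr(H) = -8.
det(H) < 0, so H is indefinite: neither convex nor concave.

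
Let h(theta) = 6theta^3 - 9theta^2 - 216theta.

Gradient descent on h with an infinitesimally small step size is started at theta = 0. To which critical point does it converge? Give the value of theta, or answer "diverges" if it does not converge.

h'(theta) = 18(theta - 4)(theta + 3), so h'(0) = -216.
Gradient descent moves in the -h' direction, i.e. theta is increasing.
The nearest critical point in that direction is theta = 4, where h'' = 126 > 0 (a local minimum). The iterate converges there.

4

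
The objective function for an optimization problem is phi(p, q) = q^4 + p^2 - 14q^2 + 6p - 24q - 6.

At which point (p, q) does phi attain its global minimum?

(-3, 3)

phi(p,q) separates as A(p) + B(q) − 6, so its minimum is min A + min B − 6.
A'(p) = 2p + 6 vanishes at p ∈ {-3}; B'(q) = 4(q - 3)(q + 1)(q + 2) vanishes at q ∈ {-2, -1, 3}.
Local minima of A (where A''>0): A(-3)=-9. Local minima of B: B(-2)=8, B(3)=-117.
So the global minimum of phi is A(-3) + B(3) − 6 = -9 − 117 − 6 = -132, attained at (-3, 3).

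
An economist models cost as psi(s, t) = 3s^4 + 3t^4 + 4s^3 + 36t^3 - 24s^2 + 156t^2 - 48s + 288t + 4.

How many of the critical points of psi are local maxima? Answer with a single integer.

1

psi separates as a function of s plus a function of t, so ∇psi=0 decouples.
∂psi/∂s = 12(s - 2)(s + 1)(s + 2) = 0 at s ∈ {-2, -1, 2}; ∂psi/∂t = 12(t + 2)(t + 3)(t + 4) = 0 at t ∈ {-4, -3, -2}.
The Hessian is diagonal: diag(psi_ss, psi_tt). Second derivatives: psi_ss(-2)=48, psi_ss(-1)=-36, psi_ss(2)=144; psi_tt(-4)=24, psi_tt(-3)=-12, psi_tt(-2)=24.
Local maxima occur where both diagonal entries negative: (-1, -3). Count: 1.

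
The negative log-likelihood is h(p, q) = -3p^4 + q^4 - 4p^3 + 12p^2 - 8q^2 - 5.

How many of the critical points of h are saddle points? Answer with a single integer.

5

h separates as a function of p plus a function of q, so ∇h=0 decouples.
∂h/∂p = -12p(p - 1)(p + 2) = 0 at p ∈ {-2, 0, 1}; ∂h/∂q = 4q(q - 2)(q + 2) = 0 at q ∈ {-2, 0, 2}.
The Hessian is diagonal: diag(h_pp, h_qq). Second derivatives: h_pp(-2)=-72, h_pp(0)=24, h_pp(1)=-36; h_qq(-2)=32, h_qq(0)=-16, h_qq(2)=32.
Saddle points occur where the two diagonal entries have opposite signs: (-2, -2), (-2, 2), (0, 0), (1, -2), (1, 2). Count: 5.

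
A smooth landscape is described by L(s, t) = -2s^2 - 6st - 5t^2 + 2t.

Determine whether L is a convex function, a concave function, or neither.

L is quadratic, so its Hessian is the constant matrix H = [[-4, -6], [-6, -10]].
det(H) = 4, tr(H) = -14.
det(H) > 0 and tr(H) < 0, so H is negative definite everywhere: concave.

concave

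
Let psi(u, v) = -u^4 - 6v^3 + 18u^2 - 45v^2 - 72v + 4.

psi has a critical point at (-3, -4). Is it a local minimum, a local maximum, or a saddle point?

saddle point

The mixed partial ∂²psi/∂u∂v is 0, so the Hessian at any point is diag(psi_uu, psi_vv) = diag(12(-u^2 + 3), -18(2v + 5)).
At (-3, -4): H = diag(-72, 54).
The eigenvalues have opposite signs, so H is indefinite: a saddle point.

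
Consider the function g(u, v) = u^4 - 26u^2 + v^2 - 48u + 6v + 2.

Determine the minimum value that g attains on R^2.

-359

g(u,v) separates as P(u) + Q(v) + 2, so its minimum is min P + min Q + 2.
P'(u) = 4(u - 4)(u + 1)(u + 3) vanishes at u ∈ {-3, -1, 4}; Q'(v) = 2v + 6 vanishes at v ∈ {-3}.
Local minima of P (where P''>0): P(-3)=-9, P(4)=-352. Local minima of Q: Q(-3)=-9.
So the global minimum of g is P(4) + Q(-3) + 2 = -352 − 9 + 2 = -359, attained at (4, -3).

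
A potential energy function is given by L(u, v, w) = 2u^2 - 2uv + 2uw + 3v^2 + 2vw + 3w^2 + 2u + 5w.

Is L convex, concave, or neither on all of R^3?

convex

L is quadratic, so its Hessian is the constant matrix H = [[4, -2, 2], [-2, 6, 2], [2, 2, 6]].
Leading principal minors: 4, 20, 64.
All positive ⇒ H ≻ 0 ⇒ convex.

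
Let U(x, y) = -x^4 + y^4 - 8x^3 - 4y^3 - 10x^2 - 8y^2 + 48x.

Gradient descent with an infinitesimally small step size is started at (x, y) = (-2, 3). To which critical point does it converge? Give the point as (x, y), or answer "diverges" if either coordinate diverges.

U is separable, so gradient descent decouples: x follows -∂U/∂x, y follows -∂U/∂y.
∂U/∂x = -4(x - 1)(x + 3)(x + 4); at x=-2 this is 24, so x decreases.
∂U/∂y = 4y(y - 4)(y + 1); at y=3 this is -48, so y increases.
x converges to its nearest critical value -3 (a local min of the x-part); y converges to 4. The iterate converges to (-3, 4).

(-3, 4)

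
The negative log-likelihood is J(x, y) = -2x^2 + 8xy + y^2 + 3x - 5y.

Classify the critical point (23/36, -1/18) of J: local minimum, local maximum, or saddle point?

saddle point

The Hessian of J is constant: H = [[-4, 8], [8, 2]].
det(H) = (-4)·2 − 8² = -72.
Since det(H) < 0, H is indefinite and the critical point is a saddle point.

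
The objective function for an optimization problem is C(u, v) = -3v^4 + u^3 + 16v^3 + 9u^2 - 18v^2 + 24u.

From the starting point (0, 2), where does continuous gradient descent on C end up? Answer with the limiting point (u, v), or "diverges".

C is separable, so gradient descent decouples: u follows -∂C/∂u, v follows -∂C/∂v.
∂C/∂u = 3(u + 2)(u + 4); at u=0 this is 24, so u decreases.
∂C/∂v = -12v(v - 3)(v - 1); at v=2 this is 24, so v decreases.
u converges to its nearest critical value -2 (a local min of the u-part); v converges to 1. The iterate converges to (-2, 1).

(-2, 1)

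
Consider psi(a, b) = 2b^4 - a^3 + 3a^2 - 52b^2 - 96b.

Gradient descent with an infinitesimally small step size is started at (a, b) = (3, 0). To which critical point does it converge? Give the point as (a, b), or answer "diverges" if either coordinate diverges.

diverges

psi is separable, so gradient descent decouples: a follows -∂psi/∂a, b follows -∂psi/∂b.
∂psi/∂a = -3a(a - 2); at a=3 this is -9, so a increases.
∂psi/∂b = 8(b - 4)(b + 1)(b + 3); at b=0 this is -96, so b increases.
The a-coordinate has no critical point in that direction and runs off to infinity.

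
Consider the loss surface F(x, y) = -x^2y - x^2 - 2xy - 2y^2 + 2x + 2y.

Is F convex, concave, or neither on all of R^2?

neither

The term -x^2y is cubic, so the Hessian is not constant.
∂²F/∂x² = -2y - 2, which takes both signs as y varies (negative for sufficiently large y). A diagonal entry of the Hessian changing sign means the Hessian is neither positive- nor negative-semidefinite on all of R^2.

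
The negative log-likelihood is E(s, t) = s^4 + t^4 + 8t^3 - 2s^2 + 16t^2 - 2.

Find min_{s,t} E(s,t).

E(s,t) separates as P(s) + Q(t) − 2, so its minimum is min P + min Q − 2.
P'(s) = 4s(s - 1)(s + 1) vanishes at s ∈ {-1, 0, 1}; Q'(t) = 4t(t + 2)(t + 4) vanishes at t ∈ {-4, -2, 0}.
Local minima of P (where P''>0): P(-1)=-1, P(1)=-1. Local minima of Q: Q(-4)=0, Q(0)=0.
So the global minimum of E is P(-1) + Q(-4) − 2 = -1 + 0 − 2 = -3, attained at (-1, -4).

-3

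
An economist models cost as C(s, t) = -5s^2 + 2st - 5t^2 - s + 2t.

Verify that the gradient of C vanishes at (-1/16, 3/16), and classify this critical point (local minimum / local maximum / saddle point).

local maximum

∇C = (-10s + 2t - 1, 2s - 10t + 2); substituting (-1/16, 3/16) gives ∇C = (0, 0), so (-1/16, 3/16) is indeed a critical point.
The Hessian of C is constant: H = [[-10, 2], [2, -10]].
det(H) = (-10)·(-10) − 2² = 96.
det(H) > 0 and tr(H) = -20 < 0, so H is negative definite and the point is a local maximum.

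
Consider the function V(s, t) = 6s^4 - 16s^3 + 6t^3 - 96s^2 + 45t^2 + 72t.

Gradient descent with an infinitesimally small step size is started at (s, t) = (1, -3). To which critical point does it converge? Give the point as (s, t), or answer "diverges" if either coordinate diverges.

(4, -1)

V is separable, so gradient descent decouples: s follows -∂V/∂s, t follows -∂V/∂t.
∂V/∂s = 24s(s - 4)(s + 2); at s=1 this is -216, so s increases.
∂V/∂t = 18(t + 1)(t + 4); at t=-3 this is -36, so t increases.
s converges to its nearest critical value 4 (a local min of the s-part); t converges to -1. The iterate converges to (4, -1).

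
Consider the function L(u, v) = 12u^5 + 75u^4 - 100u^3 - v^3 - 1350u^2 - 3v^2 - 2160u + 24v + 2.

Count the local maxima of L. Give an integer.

L separates as a function of u plus a function of v, so ∇L=0 decouples.
∂L/∂u = 60(u - 3)(u + 1)(u + 3)(u + 4) = 0 at u ∈ {-4, -3, -1, 3}; ∂L/∂v = -3(v - 2)(v + 4) = 0 at v ∈ {-4, 2}.
The Hessian is diagonal: diag(L_uu, L_vv). Second derivatives: L_uu(-4)=-1260, L_uu(-3)=720, L_uu(-1)=-1440, L_uu(3)=10080; L_vv(-4)=18, L_vv(2)=-18.
Local maxima occur where both diagonal entries negative: (-4, 2), (-1, 2). Count: 2.

2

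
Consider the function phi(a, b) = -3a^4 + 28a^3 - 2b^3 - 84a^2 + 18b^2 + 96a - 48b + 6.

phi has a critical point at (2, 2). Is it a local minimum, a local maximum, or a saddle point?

The mixed partial ∂²phi/∂a∂b is 0, so the Hessian at any point is diag(phi_aa, phi_bb) = diag(12(-3a^2 + 14a - 14), 12(-b + 3)).
At (2, 2): H = diag(24, 12).
Both eigenvalues are positive, so H is positive definite: a local minimum.

local minimum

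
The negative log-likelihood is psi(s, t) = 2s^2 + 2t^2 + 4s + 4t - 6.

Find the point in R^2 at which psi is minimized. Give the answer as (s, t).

psi(s,t) separates as P(s) + Q(t) − 6, so its minimum is min P + min Q − 6.
P'(s) = 4s + 4 vanishes at s ∈ {-1}; Q'(t) = 4(t + 1) vanishes at t ∈ {-1}.
Local minima of P (where P''>0): P(-1)=-2. Local minima of Q: Q(-1)=-2.
So the global minimum of psi is P(-1) + Q(-1) − 6 = -2 − 2 − 6 = -10, attained at (-1, -1).

(-1, -1)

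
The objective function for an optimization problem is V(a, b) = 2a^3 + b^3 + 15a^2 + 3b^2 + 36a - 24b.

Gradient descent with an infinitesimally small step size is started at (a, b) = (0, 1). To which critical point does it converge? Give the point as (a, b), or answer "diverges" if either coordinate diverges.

(-2, 2)

V is separable, so gradient descent decouples: a follows -∂V/∂a, b follows -∂V/∂b.
∂V/∂a = 6(a + 2)(a + 3); at a=0 this is 36, so a decreases.
∂V/∂b = 3(b - 2)(b + 4); at b=1 this is -15, so b increases.
a converges to its nearest critical value -2 (a local min of the a-part); b converges to 2. The iterate converges to (-2, 2).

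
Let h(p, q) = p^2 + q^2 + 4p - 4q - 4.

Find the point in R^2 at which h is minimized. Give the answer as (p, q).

h(p,q) separates as A(p) + B(q) − 4, so its minimum is min A + min B − 4.
A'(p) = 2p + 4 vanishes at p ∈ {-2}; B'(q) = 2q - 4 vanishes at q ∈ {2}.
Local minima of A (where A''>0): A(-2)=-4. Local minima of B: B(2)=-4.
So the global minimum of h is A(-2) + B(2) − 4 = -4 − 4 − 4 = -12, attained at (-2, 2).

(-2, 2)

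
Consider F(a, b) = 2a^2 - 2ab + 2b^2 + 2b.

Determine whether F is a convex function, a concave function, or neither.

convex

F is quadratic, so its Hessian is the constant matrix H = [[4, -2], [-2, 4]].
det(H) = 12, tr(H) = 8.
det(H) > 0 and tr(H) > 0, so H is positive definite everywhere: convex.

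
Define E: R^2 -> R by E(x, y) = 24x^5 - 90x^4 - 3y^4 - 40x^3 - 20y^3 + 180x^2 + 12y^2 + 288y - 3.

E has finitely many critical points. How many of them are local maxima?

E separates as a function of x plus a function of y, so ∇E=0 decouples.
∂E/∂x = 120x(x - 3)(x - 1)(x + 1) = 0 at x ∈ {-1, 0, 1, 3}; ∂E/∂y = -12(y - 2)(y + 3)(y + 4) = 0 at y ∈ {-4, -3, 2}.
The Hessian is diagonal: diag(E_xx, E_yy). Second derivatives: E_xx(-1)=-960, E_xx(0)=360, E_xx(1)=-480, E_xx(3)=2880; E_yy(-4)=-72, E_yy(-3)=60, E_yy(2)=-360.
Local maxima occur where both diagonal entries negative: (-1, -4), (-1, 2), (1, -4), (1, 2). Count: 4.

4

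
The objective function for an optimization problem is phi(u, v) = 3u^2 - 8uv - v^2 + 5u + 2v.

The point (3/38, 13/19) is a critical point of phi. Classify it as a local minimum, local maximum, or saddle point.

saddle point

The Hessian of phi is constant: H = [[6, -8], [-8, -2]].
det(H) = 6·(-2) − (-8)² = -76.
Since det(H) < 0, H is indefinite and the critical point is a saddle point.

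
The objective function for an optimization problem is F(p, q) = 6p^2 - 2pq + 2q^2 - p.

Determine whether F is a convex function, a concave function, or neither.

convex

F is quadratic, so its Hessian is the constant matrix H = [[12, -2], [-2, 4]].
det(H) = 44, tr(H) = 16.
det(H) > 0 and tr(H) > 0, so H is positive definite everywhere: convex.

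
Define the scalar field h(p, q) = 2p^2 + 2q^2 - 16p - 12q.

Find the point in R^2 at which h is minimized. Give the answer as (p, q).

(4, 3)

h(p,q) separates as A(p) + B(q), so its minimum is min A + min B.
A'(p) = 4p - 16 vanishes at p ∈ {4}; B'(q) = 4q - 12 vanishes at q ∈ {3}.
Local minima of A (where A''>0): A(4)=-32. Local minima of B: B(3)=-18.
So the global minimum of h is A(4) + B(3) = -32 − 18 = -50, attained at (4, 3).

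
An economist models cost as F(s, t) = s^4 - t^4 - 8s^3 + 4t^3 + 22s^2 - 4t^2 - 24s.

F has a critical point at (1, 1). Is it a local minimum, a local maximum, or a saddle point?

The mixed partial ∂²F/∂s∂t is 0, so the Hessian at any point is diag(F_ss, F_tt) = diag(4(3s^2 - 12s + 11), 4(-3t^2 + 6t - 2)).
At (1, 1): H = diag(8, 4).
Both eigenvalues are positive, so H is positive definite: a local minimum.

local minimum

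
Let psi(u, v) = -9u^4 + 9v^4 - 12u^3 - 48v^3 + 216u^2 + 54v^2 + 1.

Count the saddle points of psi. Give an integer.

5

psi separates as a function of u plus a function of v, so ∇psi=0 decouples.
∂psi/∂u = -36u(u - 3)(u + 4) = 0 at u ∈ {-4, 0, 3}; ∂psi/∂v = 36v(v - 3)(v - 1) = 0 at v ∈ {0, 1, 3}.
The Hessian is diagonal: diag(psi_uu, psi_vv). Second derivatives: psi_uu(-4)=-1008, psi_uu(0)=432, psi_uu(3)=-756; psi_vv(0)=108, psi_vv(1)=-72, psi_vv(3)=216.
Saddle points occur where the two diagonal entries have opposite signs: (-4, 0), (-4, 3), (0, 1), (3, 0), (3, 3). Count: 5.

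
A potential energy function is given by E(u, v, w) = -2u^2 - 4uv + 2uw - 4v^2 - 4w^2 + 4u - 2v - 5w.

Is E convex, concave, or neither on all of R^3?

concave

E is quadratic, so its Hessian is the constant matrix H = [[-4, -4, 2], [-4, -8, 0], [2, 0, -8]].
Leading principal minors: -4, 16, -96.
Signs alternate −, +, − ⇒ H ≺ 0 ⇒ concave.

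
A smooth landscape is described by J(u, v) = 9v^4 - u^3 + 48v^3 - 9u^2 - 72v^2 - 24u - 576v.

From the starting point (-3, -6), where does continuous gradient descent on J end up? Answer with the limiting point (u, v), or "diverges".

(-4, -4)

J is separable, so gradient descent decouples: u follows -∂J/∂u, v follows -∂J/∂v.
∂J/∂u = -3(u + 2)(u + 4); at u=-3 this is 3, so u decreases.
∂J/∂v = 36(v - 2)(v + 2)(v + 4); at v=-6 this is -2304, so v increases.
u converges to its nearest critical value -4 (a local min of the u-part); v converges to -4. The iterate converges to (-4, -4).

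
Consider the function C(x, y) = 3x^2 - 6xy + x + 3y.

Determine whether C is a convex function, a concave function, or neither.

neither

C is quadratic, so its Hessian is the constant matrix H = [[6, -6], [-6, 0]].
det(H) = -36, tr(H) = 6.
det(H) < 0, so H is indefinite: neither convex nor concave.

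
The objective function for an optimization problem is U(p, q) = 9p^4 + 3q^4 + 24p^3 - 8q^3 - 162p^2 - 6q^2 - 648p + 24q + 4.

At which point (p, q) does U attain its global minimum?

U(p,q) separates as A(p) + B(q) + 4, so its minimum is min A + min B + 4.
A'(p) = 36(p - 3)(p + 2)(p + 3) vanishes at p ∈ {-3, -2, 3}; B'(q) = 12(q - 2)(q - 1)(q + 1) vanishes at q ∈ {-1, 1, 2}.
Local minima of A (where A''>0): A(-3)=567, A(3)=-2025. Local minima of B: B(-1)=-19, B(2)=8.
So the global minimum of U is A(3) + B(-1) + 4 = -2025 − 19 + 4 = -2040, attained at (3, -1).

(3, -1)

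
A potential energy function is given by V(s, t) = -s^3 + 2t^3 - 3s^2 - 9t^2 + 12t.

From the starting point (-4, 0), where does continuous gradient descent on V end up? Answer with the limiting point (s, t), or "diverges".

V is separable, so gradient descent decouples: s follows -∂V/∂s, t follows -∂V/∂t.
∂V/∂s = -3s(s + 2); at s=-4 this is -24, so s increases.
∂V/∂t = 6(t - 2)(t - 1); at t=0 this is 12, so t decreases.
The t-coordinate has no critical point in that direction and runs off to infinity.

diverges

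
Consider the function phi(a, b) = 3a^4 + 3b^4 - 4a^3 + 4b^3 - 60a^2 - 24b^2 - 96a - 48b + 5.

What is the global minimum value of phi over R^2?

-939

phi(a,b) separates as P(a) + Q(b) + 5, so its minimum is min P + min Q + 5.
P'(a) = 12(a - 4)(a + 1)(a + 2) vanishes at a ∈ {-2, -1, 4}; Q'(b) = 12(b - 2)(b + 1)(b + 2) vanishes at b ∈ {-2, -1, 2}.
Local minima of P (where P''>0): P(-2)=32, P(4)=-832. Local minima of Q: Q(-2)=16, Q(2)=-112.
So the global minimum of phi is P(4) + Q(2) + 5 = -832 − 112 + 5 = -939, attained at (4, 2).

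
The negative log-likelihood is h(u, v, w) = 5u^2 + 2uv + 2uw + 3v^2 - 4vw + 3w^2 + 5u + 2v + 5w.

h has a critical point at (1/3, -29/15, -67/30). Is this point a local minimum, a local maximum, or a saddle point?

The Hessian is constant: H = [[10, 2, 2], [2, 6, -4], [2, -4, 6]].
Leading principal minors: Δ₁ = 10, Δ₂ = 56, Δ₃ = 120.
All leading minors are positive, so H is positive definite: a local minimum.

local minimum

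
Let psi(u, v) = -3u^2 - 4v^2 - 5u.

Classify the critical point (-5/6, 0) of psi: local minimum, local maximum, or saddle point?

The Hessian of psi is constant: H = [[-6, 0], [0, -8]].
det(H) = (-6)·(-8) − 0² = 48.
det(H) > 0 and tr(H) = -14 < 0, so H is negative definite and the point is a local maximum.

local maximum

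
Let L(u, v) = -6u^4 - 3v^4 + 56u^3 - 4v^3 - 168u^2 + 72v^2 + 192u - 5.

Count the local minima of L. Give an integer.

1

L separates as a function of u plus a function of v, so ∇L=0 decouples.
∂L/∂u = -24(u - 4)(u - 2)(u - 1) = 0 at u ∈ {1, 2, 4}; ∂L/∂v = -12v(v - 3)(v + 4) = 0 at v ∈ {-4, 0, 3}.
The Hessian is diagonal: diag(L_uu, L_vv). Second derivatives: L_uu(1)=-72, L_uu(2)=48, L_uu(4)=-144; L_vv(-4)=-336, L_vv(0)=144, L_vv(3)=-252.
Local minima occur where both diagonal entries positive: (2, 0). Count: 1.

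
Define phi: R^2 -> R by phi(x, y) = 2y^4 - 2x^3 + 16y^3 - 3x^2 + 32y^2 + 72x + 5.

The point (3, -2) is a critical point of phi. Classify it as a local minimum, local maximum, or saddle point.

local maximum

The mixed partial ∂²phi/∂x∂y is 0, so the Hessian at any point is diag(phi_xx, phi_yy) = diag(-6(2x + 1), 8(3y^2 + 12y + 8)).
At (3, -2): H = diag(-42, -32).
Both eigenvalues are negative, so H is negative definite: a local maximum.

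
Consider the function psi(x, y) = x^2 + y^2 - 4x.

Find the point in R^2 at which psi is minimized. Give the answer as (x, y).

psi(x,y) separates as P(x) + Q(y), so its minimum is min P + min Q.
P'(x) = 2x - 4 vanishes at x ∈ {2}; Q'(y) = 2y vanishes at y ∈ {0}.
Local minima of P (where P''>0): P(2)=-4. Local minima of Q: Q(0)=0.
So the global minimum of psi is P(2) + Q(0) = -4 + 0 = -4, attained at (2, 0).

(2, 0)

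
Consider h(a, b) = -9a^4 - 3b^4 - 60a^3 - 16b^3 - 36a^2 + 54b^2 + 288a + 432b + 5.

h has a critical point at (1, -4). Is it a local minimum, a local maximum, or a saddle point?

local maximum

The mixed partial ∂²h/∂a∂b is 0, so the Hessian at any point is diag(h_aa, h_bb) = diag(-36(3a^2 + 10a + 2), 12(-3b^2 - 8b + 9)).
At (1, -4): H = diag(-540, -84).
Both eigenvalues are negative, so H is negative definite: a local maximum.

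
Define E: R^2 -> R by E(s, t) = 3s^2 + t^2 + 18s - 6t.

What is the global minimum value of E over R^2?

E(s,t) separates as P(s) + Q(t), so its minimum is min P + min Q.
P'(s) = 6s + 18 vanishes at s ∈ {-3}; Q'(t) = 2(t - 3) vanishes at t ∈ {3}.
Local minima of P (where P''>0): P(-3)=-27. Local minima of Q: Q(3)=-9.
So the global minimum of E is P(-3) + Q(3) = -27 − 9 = -36, attained at (-3, 3).

-36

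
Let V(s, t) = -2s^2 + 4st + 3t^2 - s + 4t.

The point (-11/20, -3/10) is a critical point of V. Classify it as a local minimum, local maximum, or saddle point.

saddle point

The Hessian of V is constant: H = [[-4, 4], [4, 6]].
det(H) = (-4)·6 − 4² = -40.
Since det(H) < 0, H is indefinite and the critical point is a saddle point.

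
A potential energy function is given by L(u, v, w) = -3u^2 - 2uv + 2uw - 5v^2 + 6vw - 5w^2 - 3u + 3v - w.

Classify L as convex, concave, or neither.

concave

L is quadratic, so its Hessian is the constant matrix H = [[-6, -2, 2], [-2, -10, 6], [2, 6, -10]].
Leading principal minors: -6, 56, -352.
Signs alternate −, +, − ⇒ H ≺ 0 ⇒ concave.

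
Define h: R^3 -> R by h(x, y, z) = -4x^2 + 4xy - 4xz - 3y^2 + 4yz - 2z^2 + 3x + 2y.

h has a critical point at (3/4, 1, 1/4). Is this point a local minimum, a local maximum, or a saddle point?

The Hessian is constant: H = [[-8, 4, -4], [4, -6, 4], [-4, 4, -4]].
Leading principal minors: Δ₁ = -8, Δ₂ = 32, Δ₃ = -32.
The minors alternate sign starting negative (−, +, −), so H is negative definite: a local maximum.

local maximum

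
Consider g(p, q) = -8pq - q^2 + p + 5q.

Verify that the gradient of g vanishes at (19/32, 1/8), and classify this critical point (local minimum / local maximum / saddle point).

saddle point

∇g = (-8q + 1, -8p - 2q + 5); substituting (19/32, 1/8) gives ∇g = (0, 0), so (19/32, 1/8) is indeed a critical point.
The Hessian of g is constant: H = [[0, -8], [-8, -2]].
det(H) = 0·(-2) − (-8)² = -64.
Since det(H) < 0, H is indefinite and the critical point is a saddle point.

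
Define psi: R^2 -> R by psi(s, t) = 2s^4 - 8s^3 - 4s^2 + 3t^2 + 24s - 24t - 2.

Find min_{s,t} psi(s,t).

psi(s,t) separates as P(s) + Q(t) − 2, so its minimum is min P + min Q − 2.
P'(s) = 8(s - 3)(s - 1)(s + 1) vanishes at s ∈ {-1, 1, 3}; Q'(t) = 6(t - 4) vanishes at t ∈ {4}.
Local minima of P (where P''>0): P(-1)=-18, P(3)=-18. Local minima of Q: Q(4)=-48.
So the global minimum of psi is P(-1) + Q(4) − 2 = -18 − 48 − 2 = -68, attained at (-1, 4).

-68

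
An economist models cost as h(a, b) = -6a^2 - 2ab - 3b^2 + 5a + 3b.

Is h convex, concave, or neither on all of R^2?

concave

h is quadratic, so its Hessian is the constant matrix H = [[-12, -2], [-2, -6]].
det(H) = 68, tr(H) = -18.
det(H) > 0 and tr(H) < 0, so H is negative definite everywhere: concave.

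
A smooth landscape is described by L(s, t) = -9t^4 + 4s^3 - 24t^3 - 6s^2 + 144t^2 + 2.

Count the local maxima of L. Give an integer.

L separates as a function of s plus a function of t, so ∇L=0 decouples.
∂L/∂s = 12s(s - 1) = 0 at s ∈ {0, 1}; ∂L/∂t = -36t(t - 2)(t + 4) = 0 at t ∈ {-4, 0, 2}.
The Hessian is diagonal: diag(L_ss, L_tt). Second derivatives: L_ss(0)=-12, L_ss(1)=12; L_tt(-4)=-864, L_tt(0)=288, L_tt(2)=-432.
Local maxima occur where both diagonal entries negative: (0, -4), (0, 2). Count: 2.

2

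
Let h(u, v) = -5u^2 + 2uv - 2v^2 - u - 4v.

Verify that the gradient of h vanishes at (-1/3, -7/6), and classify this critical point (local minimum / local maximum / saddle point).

local maximum

∇h = (-10u + 2v - 1, 2u - 4v - 4); substituting (-1/3, -7/6) gives ∇h = (0, 0), so (-1/3, -7/6) is indeed a critical point.
The Hessian of h is constant: H = [[-10, 2], [2, -4]].
det(H) = (-10)·(-4) − 2² = 36.
det(H) > 0 and tr(H) = -14 < 0, so H is negative definite and the point is a local maximum.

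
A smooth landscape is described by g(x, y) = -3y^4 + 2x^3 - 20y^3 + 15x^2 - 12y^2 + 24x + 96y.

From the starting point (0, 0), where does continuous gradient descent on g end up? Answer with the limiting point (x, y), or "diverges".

g is separable, so gradient descent decouples: x follows -∂g/∂x, y follows -∂g/∂y.
∂g/∂x = 6(x + 1)(x + 4); at x=0 this is 24, so x decreases.
∂g/∂y = -12(y - 1)(y + 2)(y + 4); at y=0 this is 96, so y decreases.
x converges to its nearest critical value -1 (a local min of the x-part); y converges to -2. The iterate converges to (-1, -2).

(-1, -2)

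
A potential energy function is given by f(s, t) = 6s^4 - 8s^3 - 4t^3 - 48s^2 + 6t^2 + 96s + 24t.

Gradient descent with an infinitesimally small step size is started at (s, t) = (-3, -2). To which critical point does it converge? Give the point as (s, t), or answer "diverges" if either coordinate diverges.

(-2, -1)

f is separable, so gradient descent decouples: s follows -∂f/∂s, t follows -∂f/∂t.
∂f/∂s = 24(s - 2)(s - 1)(s + 2); at s=-3 this is -480, so s increases.
∂f/∂t = -12(t - 2)(t + 1); at t=-2 this is -48, so t increases.
s converges to its nearest critical value -2 (a local min of the s-part); t converges to -1. The iterate converges to (-2, -1).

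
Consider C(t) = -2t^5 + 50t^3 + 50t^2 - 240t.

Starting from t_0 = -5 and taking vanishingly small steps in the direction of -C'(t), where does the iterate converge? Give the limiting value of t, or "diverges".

-3

C'(t) = -10(t - 4)(t - 1)(t + 2)(t + 3), so C'(-5) = -3240.
Gradient descent moves in the -C' direction, i.e. t is increasing.
The nearest critical point in that direction is t = -3, where C'' = 280 > 0 (a local minimum). The iterate converges there.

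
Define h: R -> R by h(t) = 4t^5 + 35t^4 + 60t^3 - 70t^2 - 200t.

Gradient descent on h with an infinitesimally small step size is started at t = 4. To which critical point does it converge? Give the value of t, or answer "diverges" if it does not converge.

1

h'(t) = 20(t - 1)(t + 1)(t + 2)(t + 5), so h'(4) = 16200.
Gradient descent moves in the -h' direction, i.e. t is decreasing.
The nearest critical point in that direction is t = 1, where h'' = 720 > 0 (a local minimum). The iterate converges there.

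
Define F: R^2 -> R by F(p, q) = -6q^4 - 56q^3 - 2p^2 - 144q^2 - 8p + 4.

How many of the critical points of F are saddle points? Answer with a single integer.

F separates as a function of p plus a function of q, so ∇F=0 decouples.
∂F/∂p = -4(p + 2) = 0 at p ∈ {-2}; ∂F/∂q = -24q(q + 3)(q + 4) = 0 at q ∈ {-4, -3, 0}.
The Hessian is diagonal: diag(F_pp, F_qq). Second derivatives: F_pp(-2)=-4; F_qq(-4)=-96, F_qq(-3)=72, F_qq(0)=-288.
Saddle points occur where the two diagonal entries have opposite signs: (-2, -3). Count: 1.

1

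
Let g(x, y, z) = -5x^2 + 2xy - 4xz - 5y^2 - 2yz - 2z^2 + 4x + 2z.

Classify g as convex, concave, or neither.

g is quadratic, so its Hessian is the constant matrix H = [[-10, 2, -4], [2, -10, -2], [-4, -2, -4]].
Leading principal minors: -10, 96, -152.
Signs alternate −, +, − ⇒ H ≺ 0 ⇒ concave.

concave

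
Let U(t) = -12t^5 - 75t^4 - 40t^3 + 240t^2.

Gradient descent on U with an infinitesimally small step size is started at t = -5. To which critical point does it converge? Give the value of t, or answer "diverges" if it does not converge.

-4

U'(t) = -60t(t - 1)(t + 2)(t + 4), so U'(-5) = -5400.
Gradient descent moves in the -U' direction, i.e. t is increasing.
The nearest critical point in that direction is t = -4, where U'' = 2400 > 0 (a local minimum). The iterate converges there.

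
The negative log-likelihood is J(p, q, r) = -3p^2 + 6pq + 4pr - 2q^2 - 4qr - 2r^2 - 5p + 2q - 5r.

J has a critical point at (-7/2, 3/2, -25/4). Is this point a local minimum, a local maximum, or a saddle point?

saddle point

The Hessian is constant: H = [[-6, 6, 4], [6, -4, -4], [4, -4, -4]].
Leading principal minors: Δ₁ = -6, Δ₂ = -12, Δ₃ = 16.
The minors fit neither the all-positive nor the alternating-sign pattern, so H is indefinite: a saddle point.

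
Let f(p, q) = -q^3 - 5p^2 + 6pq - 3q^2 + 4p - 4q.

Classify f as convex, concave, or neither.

neither

The term -q^3 is cubic, so the Hessian is not constant.
∂²f/∂q² = -6q - 6, which takes both signs as q varies (negative for sufficiently large q). A diagonal entry of the Hessian changing sign means the Hessian is neither positive- nor negative-semidefinite on all of R^2.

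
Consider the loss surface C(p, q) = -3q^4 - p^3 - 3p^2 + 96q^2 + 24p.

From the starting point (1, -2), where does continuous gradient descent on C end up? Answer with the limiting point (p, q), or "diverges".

C is separable, so gradient descent decouples: p follows -∂C/∂p, q follows -∂C/∂q.
∂C/∂p = -3(p - 2)(p + 4); at p=1 this is 15, so p decreases.
∂C/∂q = -12q(q - 4)(q + 4); at q=-2 this is -288, so q increases.
p converges to its nearest critical value -4 (a local min of the p-part); q converges to 0. The iterate converges to (-4, 0).

(-4, 0)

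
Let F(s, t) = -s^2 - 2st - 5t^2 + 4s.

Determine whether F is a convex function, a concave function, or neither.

F is quadratic, so its Hessian is the constant matrix H = [[-2, -2], [-2, -10]].
det(H) = 16, tr(H) = -12.
det(H) > 0 and tr(H) < 0, so H is negative definite everywhere: concave.

concave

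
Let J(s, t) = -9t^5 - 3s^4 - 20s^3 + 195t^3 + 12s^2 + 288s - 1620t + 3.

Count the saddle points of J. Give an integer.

J separates as a function of s plus a function of t, so ∇J=0 decouples.
∂J/∂s = -12(s - 2)(s + 3)(s + 4) = 0 at s ∈ {-4, -3, 2}; ∂J/∂t = -45(t - 3)(t - 2)(t + 2)(t + 3) = 0 at t ∈ {-3, -2, 2, 3}.
The Hessian is diagonal: diag(J_ss, J_tt). Second derivatives: J_ss(-4)=-72, J_ss(-3)=60, J_ss(2)=-360; J_tt(-3)=1350, J_tt(-2)=-900, J_tt(2)=900, J_tt(3)=-1350.
Saddle points occur where the two diagonal entries have opposite signs: (-4, -3), (-4, 2), (-3, -2), (-3, 3), (2, -3), (2, 2). Count: 6.

6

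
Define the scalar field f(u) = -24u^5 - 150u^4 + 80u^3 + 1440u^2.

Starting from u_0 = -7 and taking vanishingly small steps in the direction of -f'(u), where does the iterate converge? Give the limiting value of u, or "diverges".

f'(u) = -120u(u - 2)(u + 3)(u + 4), so f'(-7) = -90720.
Gradient descent moves in the -f' direction, i.e. u is increasing.
The nearest critical point in that direction is u = -4, where f'' = 2880 > 0 (a local minimum). The iterate converges there.

-4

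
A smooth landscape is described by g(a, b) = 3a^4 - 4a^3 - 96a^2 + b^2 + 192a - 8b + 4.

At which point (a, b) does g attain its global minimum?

g(a,b) separates as P(a) + Q(b) + 4, so its minimum is min P + min Q + 4.
P'(a) = 12(a - 4)(a - 1)(a + 4) vanishes at a ∈ {-4, 1, 4}; Q'(b) = 2b - 8 vanishes at b ∈ {4}.
Local minima of P (where P''>0): P(-4)=-1280, P(4)=-256. Local minima of Q: Q(4)=-16.
So the global minimum of g is P(-4) + Q(4) + 4 = -1280 − 16 + 4 = -1292, attained at (-4, 4).

(-4, 4)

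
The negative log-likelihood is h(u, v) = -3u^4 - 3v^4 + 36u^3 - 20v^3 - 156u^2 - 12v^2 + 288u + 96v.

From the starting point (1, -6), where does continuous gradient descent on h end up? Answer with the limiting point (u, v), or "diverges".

diverges

h is separable, so gradient descent decouples: u follows -∂h/∂u, v follows -∂h/∂v.
∂h/∂u = -12(u - 4)(u - 3)(u - 2); at u=1 this is 72, so u decreases.
∂h/∂v = -12(v - 1)(v + 2)(v + 4); at v=-6 this is 672, so v decreases.
The u-coordinate has no critical point in that direction and runs off to infinity.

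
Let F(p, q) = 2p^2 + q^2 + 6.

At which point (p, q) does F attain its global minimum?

F(p,q) separates as A(p) + B(q) + 6, so its minimum is min A + min B + 6.
A'(p) = 4p vanishes at p ∈ {0}; B'(q) = 2q vanishes at q ∈ {0}.
Local minima of A (where A''>0): A(0)=0. Local minima of B: B(0)=0.
So the global minimum of F is A(0) + B(0) + 6 = 0 + 0 + 6 = 6, attained at (0, 0).

(0, 0)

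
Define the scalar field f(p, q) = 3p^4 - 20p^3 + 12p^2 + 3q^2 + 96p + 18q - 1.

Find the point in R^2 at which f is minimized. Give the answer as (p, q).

f(p,q) separates as A(p) + B(q) − 1, so its minimum is min A + min B − 1.
A'(p) = 12(p - 4)(p - 2)(p + 1) vanishes at p ∈ {-1, 2, 4}; B'(q) = 6q + 18 vanishes at q ∈ {-3}.
Local minima of A (where A''>0): A(-1)=-61, A(4)=64. Local minima of B: B(-3)=-27.
So the global minimum of f is A(-1) + B(-3) − 1 = -61 − 27 − 1 = -89, attained at (-1, -3).

(-1, -3)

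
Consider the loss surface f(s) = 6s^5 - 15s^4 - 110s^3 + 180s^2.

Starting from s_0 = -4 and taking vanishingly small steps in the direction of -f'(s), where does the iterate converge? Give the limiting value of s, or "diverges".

f'(s) = 30s(s - 4)(s - 1)(s + 3), so f'(-4) = 4800.
Gradient descent moves in the -f' direction, i.e. s is decreasing.
There is no critical point below s=-4, and f' keeps the same sign, so the iterate runs off to −∞.

diverges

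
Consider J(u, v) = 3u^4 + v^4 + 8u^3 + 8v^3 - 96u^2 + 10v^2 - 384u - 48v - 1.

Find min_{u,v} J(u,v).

-1822

J(u,v) separates as P(u) + Q(v) − 1, so its minimum is min P + min Q − 1.
P'(u) = 12(u - 4)(u + 2)(u + 4) vanishes at u ∈ {-4, -2, 4}; Q'(v) = 4(v - 1)(v + 3)(v + 4) vanishes at v ∈ {-4, -3, 1}.
Local minima of P (where P''>0): P(-4)=256, P(4)=-1792. Local minima of Q: Q(-4)=96, Q(1)=-29.
So the global minimum of J is P(4) + Q(1) − 1 = -1792 − 29 − 1 = -1822, attained at (4, 1).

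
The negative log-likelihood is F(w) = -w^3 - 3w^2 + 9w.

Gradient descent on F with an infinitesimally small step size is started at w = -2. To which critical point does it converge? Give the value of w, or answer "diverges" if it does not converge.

F'(w) = -3(w - 1)(w + 3), so F'(-2) = 9.
Gradient descent moves in the -F' direction, i.e. w is decreasing.
The nearest critical point in that direction is w = -3, where F'' = 12 > 0 (a local minimum). The iterate converges there.

-3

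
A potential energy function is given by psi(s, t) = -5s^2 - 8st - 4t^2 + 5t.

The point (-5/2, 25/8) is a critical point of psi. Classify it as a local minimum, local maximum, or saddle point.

local maximum

The Hessian of psi is constant: H = [[-10, -8], [-8, -8]].
det(H) = (-10)·(-8) − (-8)² = 16.
det(H) > 0 and tr(H) = -18 < 0, so H is negative definite and the point is a local maximum.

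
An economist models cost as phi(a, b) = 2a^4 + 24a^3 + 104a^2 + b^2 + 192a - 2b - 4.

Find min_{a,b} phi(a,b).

phi(a,b) separates as P(a) + Q(b) − 4, so its minimum is min P + min Q − 4.
P'(a) = 8(a + 2)(a + 3)(a + 4) vanishes at a ∈ {-4, -3, -2}; Q'(b) = 2b - 2 vanishes at b ∈ {1}.
Local minima of P (where P''>0): P(-4)=-128, P(-2)=-128. Local minima of Q: Q(1)=-1.
So the global minimum of phi is P(-4) + Q(1) − 4 = -128 − 1 − 4 = -133, attained at (-4, 1).

-133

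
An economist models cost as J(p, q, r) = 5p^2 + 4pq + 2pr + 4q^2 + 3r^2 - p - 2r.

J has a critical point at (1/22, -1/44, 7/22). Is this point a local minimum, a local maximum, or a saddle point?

The Hessian is constant: H = [[10, 4, 2], [4, 8, 0], [2, 0, 6]].
Leading principal minors: Δ₁ = 10, Δ₂ = 64, Δ₃ = 352.
All leading minors are positive, so H is positive definite: a local minimum.

local minimum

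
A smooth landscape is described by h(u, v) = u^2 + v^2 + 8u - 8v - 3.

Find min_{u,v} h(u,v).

h(u,v) separates as P(u) + Q(v) − 3, so its minimum is min P + min Q − 3.
P'(u) = 2u + 8 vanishes at u ∈ {-4}; Q'(v) = 2v - 8 vanishes at v ∈ {4}.
Local minima of P (where P''>0): P(-4)=-16. Local minima of Q: Q(4)=-16.
So the global minimum of h is P(-4) + Q(4) − 3 = -16 − 16 − 3 = -35, attained at (-4, 4).

-35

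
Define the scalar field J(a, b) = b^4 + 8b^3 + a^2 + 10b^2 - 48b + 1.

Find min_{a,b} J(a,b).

-28

J(a,b) separates as P(a) + Q(b) + 1, so its minimum is min P + min Q + 1.
P'(a) = 2a vanishes at a ∈ {0}; Q'(b) = 4(b - 1)(b + 3)(b + 4) vanishes at b ∈ {-4, -3, 1}.
Local minima of P (where P''>0): P(0)=0. Local minima of Q: Q(-4)=96, Q(1)=-29.
So the global minimum of J is P(0) + Q(1) + 1 = 0 − 29 + 1 = -28, attained at (0, 1).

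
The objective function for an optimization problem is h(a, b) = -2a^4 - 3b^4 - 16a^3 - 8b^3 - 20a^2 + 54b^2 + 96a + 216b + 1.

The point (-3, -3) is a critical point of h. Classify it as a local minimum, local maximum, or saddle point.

The mixed partial ∂²h/∂a∂b is 0, so the Hessian at any point is diag(h_aa, h_bb) = diag(-8(3a^2 + 12a + 5), 12(-3b^2 - 4b + 9)).
At (-3, -3): H = diag(32, -72).
The eigenvalues have opposite signs, so H is indefinite: a saddle point.

saddle point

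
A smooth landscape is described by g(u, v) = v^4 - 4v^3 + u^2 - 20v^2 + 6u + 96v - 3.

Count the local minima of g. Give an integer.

g separates as a function of u plus a function of v, so ∇g=0 decouples.
∂g/∂u = 2(u + 3) = 0 at u ∈ {-3}; ∂g/∂v = 4(v - 4)(v - 2)(v + 3) = 0 at v ∈ {-3, 2, 4}.
The Hessian is diagonal: diag(g_uu, g_vv). Second derivatives: g_uu(-3)=2; g_vv(-3)=140, g_vv(2)=-40, g_vv(4)=56.
Local minima occur where both diagonal entries positive: (-3, -3), (-3, 4). Count: 2.

2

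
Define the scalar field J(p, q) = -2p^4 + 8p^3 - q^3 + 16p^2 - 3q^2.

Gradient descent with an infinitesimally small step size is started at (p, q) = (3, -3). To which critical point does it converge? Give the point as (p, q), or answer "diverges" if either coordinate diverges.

J is separable, so gradient descent decouples: p follows -∂J/∂p, q follows -∂J/∂q.
∂J/∂p = -8p(p - 4)(p + 1); at p=3 this is 96, so p decreases.
∂J/∂q = -3q(q + 2); at q=-3 this is -9, so q increases.
p converges to its nearest critical value 0 (a local min of the p-part); q converges to -2. The iterate converges to (0, -2).

(0, -2)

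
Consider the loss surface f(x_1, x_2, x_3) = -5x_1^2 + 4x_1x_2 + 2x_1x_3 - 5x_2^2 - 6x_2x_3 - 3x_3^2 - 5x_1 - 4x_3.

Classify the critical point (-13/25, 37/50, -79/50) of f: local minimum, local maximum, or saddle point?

local maximum

The Hessian is constant: H = [[-10, 4, 2], [4, -10, -6], [2, -6, -6]].
Leading principal minors: Δ₁ = -10, Δ₂ = 84, Δ₃ = -200.
The minors alternate sign starting negative (−, +, −), so H is negative definite: a local maximum.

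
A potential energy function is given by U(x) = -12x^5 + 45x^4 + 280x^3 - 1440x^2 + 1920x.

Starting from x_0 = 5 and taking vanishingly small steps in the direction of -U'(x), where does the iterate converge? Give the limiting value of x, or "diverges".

U'(x) = -60(x - 4)(x - 2)(x - 1)(x + 4), so U'(5) = -6480.
Gradient descent moves in the -U' direction, i.e. x is increasing.
There is no critical point above x=5, and U' keeps the same sign, so the iterate runs off to +∞.

diverges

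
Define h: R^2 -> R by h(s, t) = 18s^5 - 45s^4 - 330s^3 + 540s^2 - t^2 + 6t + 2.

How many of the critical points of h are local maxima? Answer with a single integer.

h separates as a function of s plus a function of t, so ∇h=0 decouples.
∂h/∂s = 90s(s - 4)(s - 1)(s + 3) = 0 at s ∈ {-3, 0, 1, 4}; ∂h/∂t = -2(t - 3) = 0 at t ∈ {3}.
The Hessian is diagonal: diag(h_ss, h_tt). Second derivatives: h_ss(-3)=-7560, h_ss(0)=1080, h_ss(1)=-1080, h_ss(4)=7560; h_tt(3)=-2.
Local maxima occur where both diagonal entries negative: (-3, 3), (1, 3). Count: 2.

2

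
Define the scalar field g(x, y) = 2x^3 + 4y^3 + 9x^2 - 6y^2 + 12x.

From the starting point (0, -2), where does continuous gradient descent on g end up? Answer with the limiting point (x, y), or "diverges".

diverges

g is separable, so gradient descent decouples: x follows -∂g/∂x, y follows -∂g/∂y.
∂g/∂x = 6(x + 1)(x + 2); at x=0 this is 12, so x decreases.
∂g/∂y = 12y(y - 1); at y=-2 this is 72, so y decreases.
The y-coordinate has no critical point in that direction and runs off to infinity.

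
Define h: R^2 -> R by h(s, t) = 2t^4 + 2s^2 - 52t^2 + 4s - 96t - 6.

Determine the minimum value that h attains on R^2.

-712

h(s,t) separates as P(s) + Q(t) − 6, so its minimum is min P + min Q − 6.
P'(s) = 4s + 4 vanishes at s ∈ {-1}; Q'(t) = 8(t - 4)(t + 1)(t + 3) vanishes at t ∈ {-3, -1, 4}.
Local minima of P (where P''>0): P(-1)=-2. Local minima of Q: Q(-3)=-18, Q(4)=-704.
So the global minimum of h is P(-1) + Q(4) − 6 = -2 − 704 − 6 = -712, attained at (-1, 4).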